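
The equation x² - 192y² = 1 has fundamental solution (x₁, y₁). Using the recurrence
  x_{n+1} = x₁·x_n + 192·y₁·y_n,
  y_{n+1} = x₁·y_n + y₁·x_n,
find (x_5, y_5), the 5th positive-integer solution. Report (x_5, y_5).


Step 1: Find the fundamental solution (x₁, y₁) of x² - 192y² = 1.
  Expand √192 as a continued fraction. a₀ = ⌊√192⌋ = 13; iterate m_{k+1} = d_k·a_k − m_k, d_{k+1} = (192 − m_{k+1}²)/d_k, a_{k+1} = ⌊(a₀ + m_{k+1})/d_{k+1}⌋ (starting m₀ = 0, d₀ = 1), with convergents p_k = a_k·p_{k-1} + p_{k-2}, q_k = a_k·q_{k-1} + q_{k-2} (p₋₁ = 1, q₋₁ = 0):
  k = 0: a₀ = 13; p₀/q₀ = 13/1; p₀² − 192·q₀² = 169 − 192 = -23.
  k = 1: m = 13, d = 23, a = ⌊(13 + 13)/23⌋ = 1; p/q = (1·13 + 1)/(1·1 + 0) = 14/1; p² − 192·q² = 196 − 192 = 4.
  k = 2: m = 10, d = 4, a = ⌊(13 + 10)/4⌋ = 5; p/q = (5·14 + 13)/(5·1 + 1) = 83/6; p² − 192·q² = 6889 − 6912 = -23.
  k = 3: m = 10, d = 23, a = ⌊(13 + 10)/23⌋ = 1; p/q = (1·83 + 14)/(1·6 + 1) = 97/7; p² − 192·q² = 9409 − 9408 = 1.
  The first convergent with p² − 192·q² = 1 gives the fundamental solution (x₁, y₁) = (97, 7).
Step 2: Apply the recurrence (x_{n+1}, y_{n+1}) = (x₁x_n + 192y₁y_n, x₁y_n + y₁x_n) repeatedly.
  From (x_1, y_1) = (97, 7): x_2 = 97·97 + 192·7·7 = 18817; y_2 = 97·7 + 7·97 = 1358.
  From (x_2, y_2) = (18817, 1358): x_3 = 97·18817 + 192·7·1358 = 3650401; y_3 = 97·1358 + 7·18817 = 263445.
  From (x_3, y_3) = (3650401, 263445): x_4 = 97·3650401 + 192·7·263445 = 708158977; y_4 = 97·263445 + 7·3650401 = 51106972.
  From (x_4, y_4) = (708158977, 51106972): x_5 = 97·708158977 + 192·7·51106972 = 137379191137; y_5 = 97·51106972 + 7·708158977 = 9914489123.
Step 3: Verify x_5² - 192·y_5² = 18873042157456379352769 - 18873042157456379352768 = 1 (should be 1). ✓

(x_1, y_1) = (97, 7); (x_5, y_5) = (137379191137, 9914489123).


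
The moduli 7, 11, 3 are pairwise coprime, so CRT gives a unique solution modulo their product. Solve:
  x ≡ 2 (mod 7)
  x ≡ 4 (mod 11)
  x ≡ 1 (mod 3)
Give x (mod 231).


Moduli 7, 11, 3 are pairwise coprime; by CRT there is a unique solution modulo M = 7 · 11 · 3 = 231.
Solve pairwise, accumulating the modulus:
  Start with x ≡ 2 (mod 7).
  Combine with x ≡ 4 (mod 11): since gcd(7, 11) = 1, we get a unique residue mod 77.
    Write x = 2 + 7·t and substitute into x ≡ 4 (mod 11): 7·t ≡ 4 − 2 = 2 (mod 11).
    The inverse of 7 mod 11 is 8 (since 7·8 = 56 = 5·11 + 1), so t ≡ 8·2 = 16 ≡ 5 (mod 11).
    Then x = 2 + 7·5 = 37, valid modulo lcm(7, 11) = 77: x ≡ 37 (mod 77).
  Combine with x ≡ 1 (mod 3): since gcd(77, 3) = 1, we get a unique residue mod 231.
    Write x = 37 + 77·t and substitute into x ≡ 1 (mod 3): 77·t ≡ 1 − 37 = -36 (mod 3).
    Reduce coefficients mod 3: 2·t ≡ 0 (mod 3).
    The inverse of 2 mod 3 is 2 (since 2·2 = 4 = 1·3 + 1), so t ≡ 2·0 = 0 ≡ 0 (mod 3).
    Then x = 37 + 77·0 = 37, valid modulo lcm(77, 3) = 231: x ≡ 37 (mod 231).
Verify: 37 mod 7 = 2 ✓, 37 mod 11 = 4 ✓, 37 mod 3 = 1 ✓.

x ≡ 37 (mod 231).


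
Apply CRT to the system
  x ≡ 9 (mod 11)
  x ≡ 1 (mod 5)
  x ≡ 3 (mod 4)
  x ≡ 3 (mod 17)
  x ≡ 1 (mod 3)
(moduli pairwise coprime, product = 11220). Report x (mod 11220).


Product of moduli M = 11 · 5 · 4 · 17 · 3 = 11220.
Merge one congruence at a time:
  Start: x ≡ 9 (mod 11).
  Combine with x ≡ 1 (mod 5); new modulus lcm = 55.
    Write x = 9 + 11·t and substitute into x ≡ 1 (mod 5): 11·t ≡ 1 − 9 = -8 (mod 5).
    Reduce coefficients mod 5: 1·t ≡ 2 (mod 5).
    So t ≡ 2 (mod 5).
    Then x = 9 + 11·2 = 31, valid modulo lcm(11, 5) = 55: x ≡ 31 (mod 55).
  Combine with x ≡ 3 (mod 4); new modulus lcm = 220.
    Write x = 31 + 55·t and substitute into x ≡ 3 (mod 4): 55·t ≡ 3 − 31 = -28 (mod 4).
    Reduce coefficients mod 4: 3·t ≡ 0 (mod 4).
    The inverse of 3 mod 4 is 3 (since 3·3 = 9 = 2·4 + 1), so t ≡ 3·0 = 0 ≡ 0 (mod 4).
    Then x = 31 + 55·0 = 31, valid modulo lcm(55, 4) = 220: x ≡ 31 (mod 220).
  Combine with x ≡ 3 (mod 17); new modulus lcm = 3740.
    Write x = 31 + 220·t and substitute into x ≡ 3 (mod 17): 220·t ≡ 3 − 31 = -28 (mod 17).
    Reduce coefficients mod 17: 16·t ≡ 6 (mod 17).
    The inverse of 16 mod 17 is 16 (since 16·16 = 256 = 15·17 + 1), so t ≡ 16·6 = 96 ≡ 11 (mod 17).
    Then x = 31 + 220·11 = 2451, valid modulo lcm(220, 17) = 3740: x ≡ 2451 (mod 3740).
  Combine with x ≡ 1 (mod 3); new modulus lcm = 11220.
    Write x = 2451 + 3740·t and substitute into x ≡ 1 (mod 3): 3740·t ≡ 1 − 2451 = -2450 (mod 3).
    Reduce coefficients mod 3: 2·t ≡ 1 (mod 3).
    The inverse of 2 mod 3 is 2 (since 2·2 = 4 = 1·3 + 1), so t ≡ 2·1 = 2 ≡ 2 (mod 3).
    Then x = 2451 + 3740·2 = 9931, valid modulo lcm(3740, 3) = 11220: x ≡ 9931 (mod 11220).
Verify against each original: 9931 mod 11 = 9, 9931 mod 5 = 1, 9931 mod 4 = 3, 9931 mod 17 = 3, 9931 mod 3 = 1.

x ≡ 9931 (mod 11220).


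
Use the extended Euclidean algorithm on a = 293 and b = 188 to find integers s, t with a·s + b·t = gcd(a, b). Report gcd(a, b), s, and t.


Euclidean algorithm on (293, 188) — divide until remainder is 0:
  293 = 1 · 188 + 105
  188 = 1 · 105 + 83
  105 = 1 · 83 + 22
  83 = 3 · 22 + 17
  22 = 1 · 17 + 5
  17 = 3 · 5 + 2
  5 = 2 · 2 + 1
  2 = 2 · 1 + 0
gcd(293, 188) = 1.
Track Bezout coefficients alongside the remainders: start with r₀ = 293 = a·1 + b·0 (s = 1, t = 0) and r₁ = 188 = a·0 + b·1 (s = 0, t = 1); each new remainder r_{k+1} = r_{k-1} − q_k·r_k inherits s_{k+1} = s_{k-1} − q_k·s_k, t_{k+1} = t_{k-1} − q_k·t_k, so r_k = a·s_k + b·t_k at every step:
  q = 1: r = 105, s = 1 − 1·0 = 1, t = 0 − 1·1 = -1  (check: 293·1 + 188·(-1) = 105)
  q = 1: r = 83, s = 0 − 1·1 = -1, t = 1 − 1·(-1) = 2  (check: 293·(-1) + 188·2 = 83)
  q = 1: r = 22, s = 1 − 1·(-1) = 2, t = -1 − 1·2 = -3  (check: 293·2 + 188·(-3) = 22)
  q = 3: r = 17, s = -1 − 3·2 = -7, t = 2 − 3·(-3) = 11  (check: 293·(-7) + 188·11 = 17)
  q = 1: r = 5, s = 2 − 1·(-7) = 9, t = -3 − 1·11 = -14  (check: 293·9 + 188·(-14) = 5)
  q = 3: r = 2, s = -7 − 3·9 = -34, t = 11 − 3·(-14) = 53  (check: 293·(-34) + 188·53 = 2)
  q = 2: r = 1, s = 9 − 2·(-34) = 77, t = -14 − 2·53 = -120  (check: 293·77 + 188·(-120) = 1)
The row with r = 1 (the gcd) gives the Bezout coefficients s = 77, t = -120.
Result: 293 · (77) + 188 · (-120) = 1.

gcd(293, 188) = 1; s = 77, t = -120 (check: 293·77 + 188·(-120) = 1).


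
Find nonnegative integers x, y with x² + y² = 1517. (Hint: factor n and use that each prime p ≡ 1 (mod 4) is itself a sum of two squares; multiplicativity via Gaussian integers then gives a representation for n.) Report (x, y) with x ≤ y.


Step 1: Factor n = 1517 = 37 · 41.
Step 2: Check the mod-4 condition on each prime factor: 37 ≡ 1 (mod 4), exponent 1; 41 ≡ 1 (mod 4), exponent 1.
All primes ≡ 3 (mod 4) appear to even exponent (or don't appear), so by the two-squares theorem n IS expressible as a sum of two squares.
Step 3: Build a representation. Here n = 37 · 41 is a product of primes ≡ 1 (mod 4). Each prime p ≡ 1 (mod 4) is itself a sum of two squares; find a² by testing p − a² for a perfect square:
  37: 37 − 1² = 36 = 6² ⇒ 37 = 1² + 6².
  41: 41 − 1² = 40, 41 − 2² = 37, 41 − 3² = 32, 41 − 4² = 25 = 5² ⇒ 41 = 4² + 5².
  Combine using the Brahmagupta–Fibonacci identity (a² + b²)(c² + d²) = (ac − bd)² + (ad + bc)² = (ac + bd)² + (ad − bc)²:
  37 · 41 = 1517: from (1² + 6²)(4² + 5²), take (1·4 − 6·5, 1·5 + 6·4) = (4 − 30, 5 + 24) = (-26, 29); dropping signs (only squares matter) gives (26, 29); check 26² + 29² = 676 + 841 = 1517 ✓.
Step 4: Order so x ≤ y and verify: 26² + 29² = 676 + 841 = 1517 = n. ✓

n = 1517 = 26² + 29² (one valid representation with x ≤ y).


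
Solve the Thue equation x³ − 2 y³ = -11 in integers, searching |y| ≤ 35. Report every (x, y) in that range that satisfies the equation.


The equation is x³ - 2y³ = -11. For fixed y, x³ = 2·y³ − 11, so a solution requires the RHS to be a perfect cube.
Strategy: iterate y from -35 to 35, compute RHS = 2·y³ − 11, and check whether it is a (positive or negative) perfect cube.
Check small values of y:
  y = 0: RHS = -11 is not a perfect cube.
  y = 1: RHS = -9 is not a perfect cube.
  y = -1: RHS = -13 is not a perfect cube.
  y = 2: RHS = 5 is not a perfect cube.
  y = -2: RHS = -27 = (-3)³ ⇒ x = -3 works.
  y = 3: RHS = 43 is not a perfect cube.
  y = -3: RHS = -65 is not a perfect cube.
Continuing the search up to |y| = 35 finds no further solutions beyond those listed.
Collected solutions: (-3, -2).

Solutions (with |y| ≤ 35): (-3, -2).


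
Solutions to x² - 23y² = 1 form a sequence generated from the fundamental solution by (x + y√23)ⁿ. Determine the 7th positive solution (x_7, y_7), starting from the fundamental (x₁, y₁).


Step 1: Find the fundamental solution (x₁, y₁) of x² - 23y² = 1.
  Expand √23 as a continued fraction. a₀ = ⌊√23⌋ = 4; iterate m_{k+1} = d_k·a_k − m_k, d_{k+1} = (23 − m_{k+1}²)/d_k, a_{k+1} = ⌊(a₀ + m_{k+1})/d_{k+1}⌋ (starting m₀ = 0, d₀ = 1), with convergents p_k = a_k·p_{k-1} + p_{k-2}, q_k = a_k·q_{k-1} + q_{k-2} (p₋₁ = 1, q₋₁ = 0):
  k = 0: a₀ = 4; p₀/q₀ = 4/1; p₀² − 23·q₀² = 16 − 23 = -7.
  k = 1: m = 4, d = 7, a = ⌊(4 + 4)/7⌋ = 1; p/q = (1·4 + 1)/(1·1 + 0) = 5/1; p² − 23·q² = 25 − 23 = 2.
  k = 2: m = 3, d = 2, a = ⌊(4 + 3)/2⌋ = 3; p/q = (3·5 + 4)/(3·1 + 1) = 19/4; p² − 23·q² = 361 − 368 = -7.
  k = 3: m = 3, d = 7, a = ⌊(4 + 3)/7⌋ = 1; p/q = (1·19 + 5)/(1·4 + 1) = 24/5; p² − 23·q² = 576 − 575 = 1.
  The first convergent with p² − 23·q² = 1 gives the fundamental solution (x₁, y₁) = (24, 5).
Step 2: Apply the recurrence (x_{n+1}, y_{n+1}) = (x₁x_n + 23y₁y_n, x₁y_n + y₁x_n) repeatedly.
  From (x_1, y_1) = (24, 5): x_2 = 24·24 + 23·5·5 = 1151; y_2 = 24·5 + 5·24 = 240.
  From (x_2, y_2) = (1151, 240): x_3 = 24·1151 + 23·5·240 = 55224; y_3 = 24·240 + 5·1151 = 11515.
  From (x_3, y_3) = (55224, 11515): x_4 = 24·55224 + 23·5·11515 = 2649601; y_4 = 24·11515 + 5·55224 = 552480.
  From (x_4, y_4) = (2649601, 552480): x_5 = 24·2649601 + 23·5·552480 = 127125624; y_5 = 24·552480 + 5·2649601 = 26507525.
  From (x_5, y_5) = (127125624, 26507525): x_6 = 24·127125624 + 23·5·26507525 = 6099380351; y_6 = 24·26507525 + 5·127125624 = 1271808720.
  From (x_6, y_6) = (6099380351, 1271808720): x_7 = 24·6099380351 + 23·5·1271808720 = 292643131224; y_7 = 24·1271808720 + 5·6099380351 = 61020311035.
Step 3: Verify x_7² - 23·y_7² = 85640002252587283738176 - 85640002252587283738175 = 1 (should be 1). ✓

(x_1, y_1) = (24, 5); (x_7, y_7) = (292643131224, 61020311035).


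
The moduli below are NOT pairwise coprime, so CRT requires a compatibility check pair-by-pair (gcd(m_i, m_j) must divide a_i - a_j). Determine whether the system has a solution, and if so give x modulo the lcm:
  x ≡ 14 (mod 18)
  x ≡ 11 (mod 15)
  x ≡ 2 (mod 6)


Moduli 18, 15, 6 are not pairwise coprime, so CRT works modulo lcm(m_i) when all pairwise compatibility conditions hold.
Pairwise compatibility: gcd(m_i, m_j) must divide a_i - a_j for every pair.
Merge one congruence at a time:
  Start: x ≡ 14 (mod 18).
  Combine with x ≡ 11 (mod 15): gcd(18, 15) = 3; 11 - 14 = -3, which IS divisible by 3, so compatible.
    Write x = 14 + 18·t and substitute into x ≡ 11 (mod 15): 18·t ≡ 11 − 14 = -3 (mod 15).
    Divide the congruence (and modulus) by g = 3: 6·t ≡ -1 (mod 5).
    Reduce coefficients mod 5: 1·t ≡ 4 (mod 5).
    So t ≡ 4 (mod 5).
    Then x = 14 + 18·4 = 86, valid modulo lcm(18, 15) = 90: x ≡ 86 (mod 90).
  Combine with x ≡ 2 (mod 6): gcd(90, 6) = 6; 2 - 86 = -84, which IS divisible by 6, so compatible.
    Write x = 86 + 90·t and substitute into x ≡ 2 (mod 6): 90·t ≡ 2 − 86 = -84 (mod 6).
    Divide the congruence (and modulus) by g = 6: 15·t ≡ -14 (mod 1).
    Modulo 1 every t works; take t = 0.
    Then x = 86 + 90·0 = 86, valid modulo lcm(90, 6) = 90: x ≡ 86 (mod 90).
Verify: 86 mod 18 = 14, 86 mod 15 = 11, 86 mod 6 = 2.

x ≡ 86 (mod 90).


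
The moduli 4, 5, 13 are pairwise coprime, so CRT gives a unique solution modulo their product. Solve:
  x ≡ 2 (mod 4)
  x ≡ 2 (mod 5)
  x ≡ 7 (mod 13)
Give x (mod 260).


Moduli 4, 5, 13 are pairwise coprime; by CRT there is a unique solution modulo M = 4 · 5 · 13 = 260.
Solve pairwise, accumulating the modulus:
  Start with x ≡ 2 (mod 4).
  Combine with x ≡ 2 (mod 5): since gcd(4, 5) = 1, we get a unique residue mod 20.
    Write x = 2 + 4·t and substitute into x ≡ 2 (mod 5): 4·t ≡ 2 − 2 = 0 (mod 5).
    The inverse of 4 mod 5 is 4 (since 4·4 = 16 = 3·5 + 1), so t ≡ 4·0 = 0 ≡ 0 (mod 5).
    Then x = 2 + 4·0 = 2, valid modulo lcm(4, 5) = 20: x ≡ 2 (mod 20).
  Combine with x ≡ 7 (mod 13): since gcd(20, 13) = 1, we get a unique residue mod 260.
    Write x = 2 + 20·t and substitute into x ≡ 7 (mod 13): 20·t ≡ 7 − 2 = 5 (mod 13).
    Reduce coefficients mod 13: 7·t ≡ 5 (mod 13).
    The inverse of 7 mod 13 is 2 (since 7·2 = 14 = 1·13 + 1), so t ≡ 2·5 = 10 ≡ 10 (mod 13).
    Then x = 2 + 20·10 = 202, valid modulo lcm(20, 13) = 260: x ≡ 202 (mod 260).
Verify: 202 mod 4 = 2 ✓, 202 mod 5 = 2 ✓, 202 mod 13 = 7 ✓.

x ≡ 202 (mod 260).


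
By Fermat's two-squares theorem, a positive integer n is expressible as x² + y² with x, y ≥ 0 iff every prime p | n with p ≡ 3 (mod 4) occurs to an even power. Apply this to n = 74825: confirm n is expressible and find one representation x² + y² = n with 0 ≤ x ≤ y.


Step 1: Factor n = 74825 = 5^2 · 41 · 73.
Step 2: Check the mod-4 condition on each prime factor: 5 ≡ 1 (mod 4), exponent 2; 41 ≡ 1 (mod 4), exponent 1; 73 ≡ 1 (mod 4), exponent 1.
All primes ≡ 3 (mod 4) appear to even exponent (or don't appear), so by the two-squares theorem n IS expressible as a sum of two squares.
Step 3: Build a representation. Group n = k² · m with k = 5 and m = 41 · 73 = 2993 (a product of primes ≡ 1 (mod 4)); a representation of m scales to one of n via (k·x)² + (k·y)² = k²(x² + y²). Each prime p ≡ 1 (mod 4) is itself a sum of two squares; find a² by testing p − a² for a perfect square:
  41: 41 − 1² = 40, 41 − 2² = 37, 41 − 3² = 32, 41 − 4² = 25 = 5² ⇒ 41 = 4² + 5².
  73: 73 − 1² = 72, 73 − 2² = 69, 73 − 3² = 64 = 8² ⇒ 73 = 3² + 8².
  Combine using the Brahmagupta–Fibonacci identity (a² + b²)(c² + d²) = (ac − bd)² + (ad + bc)² = (ac + bd)² + (ad − bc)²:
  41 · 73 = 2993: from (4² + 5²)(3² + 8²), take (4·3 − 5·8, 4·8 + 5·3) = (12 − 40, 32 + 15) = (-28, 47); dropping signs (only squares matter) gives (28, 47); check 28² + 47² = 784 + 2209 = 2993 ✓.
  Scale by k = 5: (5·28, 5·47) = (140, 235).
Step 4: Order so x ≤ y and verify: 140² + 235² = 19600 + 55225 = 74825 = n. ✓

n = 74825 = 140² + 235² (one valid representation with x ≤ y).


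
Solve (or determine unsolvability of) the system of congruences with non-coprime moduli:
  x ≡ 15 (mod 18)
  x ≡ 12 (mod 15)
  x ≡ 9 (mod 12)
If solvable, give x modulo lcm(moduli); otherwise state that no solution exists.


Moduli 18, 15, 12 are not pairwise coprime, so CRT works modulo lcm(m_i) when all pairwise compatibility conditions hold.
Pairwise compatibility: gcd(m_i, m_j) must divide a_i - a_j for every pair.
Merge one congruence at a time:
  Start: x ≡ 15 (mod 18).
  Combine with x ≡ 12 (mod 15): gcd(18, 15) = 3; 12 - 15 = -3, which IS divisible by 3, so compatible.
    Write x = 15 + 18·t and substitute into x ≡ 12 (mod 15): 18·t ≡ 12 − 15 = -3 (mod 15).
    Divide the congruence (and modulus) by g = 3: 6·t ≡ -1 (mod 5).
    Reduce coefficients mod 5: 1·t ≡ 4 (mod 5).
    So t ≡ 4 (mod 5).
    Then x = 15 + 18·4 = 87, valid modulo lcm(18, 15) = 90: x ≡ 87 (mod 90).
  Combine with x ≡ 9 (mod 12): gcd(90, 12) = 6; 9 - 87 = -78, which IS divisible by 6, so compatible.
    Write x = 87 + 90·t and substitute into x ≡ 9 (mod 12): 90·t ≡ 9 − 87 = -78 (mod 12).
    Divide the congruence (and modulus) by g = 6: 15·t ≡ -13 (mod 2).
    Reduce coefficients mod 2: 1·t ≡ 1 (mod 2).
    So t ≡ 1 (mod 2).
    Then x = 87 + 90·1 = 177, valid modulo lcm(90, 12) = 180: x ≡ 177 (mod 180).
Verify: 177 mod 18 = 15, 177 mod 15 = 12, 177 mod 12 = 9.

x ≡ 177 (mod 180).


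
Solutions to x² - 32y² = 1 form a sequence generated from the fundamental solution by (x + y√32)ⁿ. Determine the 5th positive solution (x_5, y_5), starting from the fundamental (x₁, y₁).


Step 1: Find the fundamental solution (x₁, y₁) of x² - 32y² = 1.
  Expand √32 as a continued fraction. a₀ = ⌊√32⌋ = 5; iterate m_{k+1} = d_k·a_k − m_k, d_{k+1} = (32 − m_{k+1}²)/d_k, a_{k+1} = ⌊(a₀ + m_{k+1})/d_{k+1}⌋ (starting m₀ = 0, d₀ = 1), with convergents p_k = a_k·p_{k-1} + p_{k-2}, q_k = a_k·q_{k-1} + q_{k-2} (p₋₁ = 1, q₋₁ = 0):
  k = 0: a₀ = 5; p₀/q₀ = 5/1; p₀² − 32·q₀² = 25 − 32 = -7.
  k = 1: m = 5, d = 7, a = ⌊(5 + 5)/7⌋ = 1; p/q = (1·5 + 1)/(1·1 + 0) = 6/1; p² − 32·q² = 36 − 32 = 4.
  k = 2: m = 2, d = 4, a = ⌊(5 + 2)/4⌋ = 1; p/q = (1·6 + 5)/(1·1 + 1) = 11/2; p² − 32·q² = 121 − 128 = -7.
  k = 3: m = 2, d = 7, a = ⌊(5 + 2)/7⌋ = 1; p/q = (1·11 + 6)/(1·2 + 1) = 17/3; p² − 32·q² = 289 − 288 = 1.
  The first convergent with p² − 32·q² = 1 gives the fundamental solution (x₁, y₁) = (17, 3).
Step 2: Apply the recurrence (x_{n+1}, y_{n+1}) = (x₁x_n + 32y₁y_n, x₁y_n + y₁x_n) repeatedly.
  From (x_1, y_1) = (17, 3): x_2 = 17·17 + 32·3·3 = 577; y_2 = 17·3 + 3·17 = 102.
  From (x_2, y_2) = (577, 102): x_3 = 17·577 + 32·3·102 = 19601; y_3 = 17·102 + 3·577 = 3465.
  From (x_3, y_3) = (19601, 3465): x_4 = 17·19601 + 32·3·3465 = 665857; y_4 = 17·3465 + 3·19601 = 117708.
  From (x_4, y_4) = (665857, 117708): x_5 = 17·665857 + 32·3·117708 = 22619537; y_5 = 17·117708 + 3·665857 = 3998607.
Step 3: Verify x_5² - 32·y_5² = 511643454094369 - 511643454094368 = 1 (should be 1). ✓

(x_1, y_1) = (17, 3); (x_5, y_5) = (22619537, 3998607).


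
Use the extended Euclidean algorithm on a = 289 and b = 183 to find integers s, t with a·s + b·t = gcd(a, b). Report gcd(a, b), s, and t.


Euclidean algorithm on (289, 183) — divide until remainder is 0:
  289 = 1 · 183 + 106
  183 = 1 · 106 + 77
  106 = 1 · 77 + 29
  77 = 2 · 29 + 19
  29 = 1 · 19 + 10
  19 = 1 · 10 + 9
  10 = 1 · 9 + 1
  9 = 9 · 1 + 0
gcd(289, 183) = 1.
Track Bezout coefficients alongside the remainders: start with r₀ = 289 = a·1 + b·0 (s = 1, t = 0) and r₁ = 183 = a·0 + b·1 (s = 0, t = 1); each new remainder r_{k+1} = r_{k-1} − q_k·r_k inherits s_{k+1} = s_{k-1} − q_k·s_k, t_{k+1} = t_{k-1} − q_k·t_k, so r_k = a·s_k + b·t_k at every step:
  q = 1: r = 106, s = 1 − 1·0 = 1, t = 0 − 1·1 = -1  (check: 289·1 + 183·(-1) = 106)
  q = 1: r = 77, s = 0 − 1·1 = -1, t = 1 − 1·(-1) = 2  (check: 289·(-1) + 183·2 = 77)
  q = 1: r = 29, s = 1 − 1·(-1) = 2, t = -1 − 1·2 = -3  (check: 289·2 + 183·(-3) = 29)
  q = 2: r = 19, s = -1 − 2·2 = -5, t = 2 − 2·(-3) = 8  (check: 289·(-5) + 183·8 = 19)
  q = 1: r = 10, s = 2 − 1·(-5) = 7, t = -3 − 1·8 = -11  (check: 289·7 + 183·(-11) = 10)
  q = 1: r = 9, s = -5 − 1·7 = -12, t = 8 − 1·(-11) = 19  (check: 289·(-12) + 183·19 = 9)
  q = 1: r = 1, s = 7 − 1·(-12) = 19, t = -11 − 1·19 = -30  (check: 289·19 + 183·(-30) = 1)
The row with r = 1 (the gcd) gives the Bezout coefficients s = 19, t = -30.
Result: 289 · (19) + 183 · (-30) = 1.

gcd(289, 183) = 1; s = 19, t = -30 (check: 289·19 + 183·(-30) = 1).


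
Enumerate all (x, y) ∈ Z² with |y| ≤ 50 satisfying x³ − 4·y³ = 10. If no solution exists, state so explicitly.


The equation is x³ - 4y³ = 10. For fixed y, x³ = 4·y³ + 10, so a solution requires the RHS to be a perfect cube.
Strategy: iterate y from -50 to 50, compute RHS = 4·y³ + 10, and check whether it is a (positive or negative) perfect cube.
Check small values of y:
  y = 0: RHS = 10 is not a perfect cube.
  y = 1: RHS = 14 is not a perfect cube.
  y = -1: RHS = 6 is not a perfect cube.
  y = 2: RHS = 42 is not a perfect cube.
  y = -2: RHS = -22 is not a perfect cube.
  y = 3: RHS = 118 is not a perfect cube.
  y = -3: RHS = -98 is not a perfect cube.
Continuing the search up to |y| = 50 finds no solutions either.
No (x, y) in the scanned range satisfies the equation.

No integer solutions with |y| ≤ 50.


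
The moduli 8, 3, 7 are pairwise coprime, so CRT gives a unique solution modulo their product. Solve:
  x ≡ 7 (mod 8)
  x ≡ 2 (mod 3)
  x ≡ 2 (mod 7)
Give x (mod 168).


Moduli 8, 3, 7 are pairwise coprime; by CRT there is a unique solution modulo M = 8 · 3 · 7 = 168.
Solve pairwise, accumulating the modulus:
  Start with x ≡ 7 (mod 8).
  Combine with x ≡ 2 (mod 3): since gcd(8, 3) = 1, we get a unique residue mod 24.
    Write x = 7 + 8·t and substitute into x ≡ 2 (mod 3): 8·t ≡ 2 − 7 = -5 (mod 3).
    Reduce coefficients mod 3: 2·t ≡ 1 (mod 3).
    The inverse of 2 mod 3 is 2 (since 2·2 = 4 = 1·3 + 1), so t ≡ 2·1 = 2 ≡ 2 (mod 3).
    Then x = 7 + 8·2 = 23, valid modulo lcm(8, 3) = 24: x ≡ 23 (mod 24).
  Combine with x ≡ 2 (mod 7): since gcd(24, 7) = 1, we get a unique residue mod 168.
    Write x = 23 + 24·t and substitute into x ≡ 2 (mod 7): 24·t ≡ 2 − 23 = -21 (mod 7).
    Reduce coefficients mod 7: 3·t ≡ 0 (mod 7).
    The inverse of 3 mod 7 is 5 (since 3·5 = 15 = 2·7 + 1), so t ≡ 5·0 = 0 ≡ 0 (mod 7).
    Then x = 23 + 24·0 = 23, valid modulo lcm(24, 7) = 168: x ≡ 23 (mod 168).
Verify: 23 mod 8 = 7 ✓, 23 mod 3 = 2 ✓, 23 mod 7 = 2 ✓.

x ≡ 23 (mod 168).


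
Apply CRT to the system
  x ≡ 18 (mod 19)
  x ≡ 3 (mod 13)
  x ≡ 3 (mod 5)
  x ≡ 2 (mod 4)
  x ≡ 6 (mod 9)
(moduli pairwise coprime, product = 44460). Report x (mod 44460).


Product of moduli M = 19 · 13 · 5 · 4 · 9 = 44460.
Merge one congruence at a time:
  Start: x ≡ 18 (mod 19).
  Combine with x ≡ 3 (mod 13); new modulus lcm = 247.
    Write x = 18 + 19·t and substitute into x ≡ 3 (mod 13): 19·t ≡ 3 − 18 = -15 (mod 13).
    Reduce coefficients mod 13: 6·t ≡ 11 (mod 13).
    The inverse of 6 mod 13 is 11 (since 6·11 = 66 = 5·13 + 1), so t ≡ 11·11 = 121 ≡ 4 (mod 13).
    Then x = 18 + 19·4 = 94, valid modulo lcm(19, 13) = 247: x ≡ 94 (mod 247).
  Combine with x ≡ 3 (mod 5); new modulus lcm = 1235.
    Write x = 94 + 247·t and substitute into x ≡ 3 (mod 5): 247·t ≡ 3 − 94 = -91 (mod 5).
    Reduce coefficients mod 5: 2·t ≡ 4 (mod 5).
    The inverse of 2 mod 5 is 3 (since 2·3 = 6 = 1·5 + 1), so t ≡ 3·4 = 12 ≡ 2 (mod 5).
    Then x = 94 + 247·2 = 588, valid modulo lcm(247, 5) = 1235: x ≡ 588 (mod 1235).
  Combine with x ≡ 2 (mod 4); new modulus lcm = 4940.
    Write x = 588 + 1235·t and substitute into x ≡ 2 (mod 4): 1235·t ≡ 2 − 588 = -586 (mod 4).
    Reduce coefficients mod 4: 3·t ≡ 2 (mod 4).
    The inverse of 3 mod 4 is 3 (since 3·3 = 9 = 2·4 + 1), so t ≡ 3·2 = 6 ≡ 2 (mod 4).
    Then x = 588 + 1235·2 = 3058, valid modulo lcm(1235, 4) = 4940: x ≡ 3058 (mod 4940).
  Combine with x ≡ 6 (mod 9); new modulus lcm = 44460.
    Write x = 3058 + 4940·t and substitute into x ≡ 6 (mod 9): 4940·t ≡ 6 − 3058 = -3052 (mod 9).
    Reduce coefficients mod 9: 8·t ≡ 8 (mod 9).
    The inverse of 8 mod 9 is 8 (since 8·8 = 64 = 7·9 + 1), so t ≡ 8·8 = 64 ≡ 1 (mod 9).
    Then x = 3058 + 4940·1 = 7998, valid modulo lcm(4940, 9) = 44460: x ≡ 7998 (mod 44460).
Verify against each original: 7998 mod 19 = 18, 7998 mod 13 = 3, 7998 mod 5 = 3, 7998 mod 4 = 2, 7998 mod 9 = 6.

x ≡ 7998 (mod 44460).


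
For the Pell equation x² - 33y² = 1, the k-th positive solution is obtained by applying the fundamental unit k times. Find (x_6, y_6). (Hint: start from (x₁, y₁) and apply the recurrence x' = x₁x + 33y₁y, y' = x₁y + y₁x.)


Step 1: Find the fundamental solution (x₁, y₁) of x² - 33y² = 1.
  Expand √33 as a continued fraction. a₀ = ⌊√33⌋ = 5; iterate m_{k+1} = d_k·a_k − m_k, d_{k+1} = (33 − m_{k+1}²)/d_k, a_{k+1} = ⌊(a₀ + m_{k+1})/d_{k+1}⌋ (starting m₀ = 0, d₀ = 1), with convergents p_k = a_k·p_{k-1} + p_{k-2}, q_k = a_k·q_{k-1} + q_{k-2} (p₋₁ = 1, q₋₁ = 0):
  k = 0: a₀ = 5; p₀/q₀ = 5/1; p₀² − 33·q₀² = 25 − 33 = -8.
  k = 1: m = 5, d = 8, a = ⌊(5 + 5)/8⌋ = 1; p/q = (1·5 + 1)/(1·1 + 0) = 6/1; p² − 33·q² = 36 − 33 = 3.
  k = 2: m = 3, d = 3, a = ⌊(5 + 3)/3⌋ = 2; p/q = (2·6 + 5)/(2·1 + 1) = 17/3; p² − 33·q² = 289 − 297 = -8.
  k = 3: m = 3, d = 8, a = ⌊(5 + 3)/8⌋ = 1; p/q = (1·17 + 6)/(1·3 + 1) = 23/4; p² − 33·q² = 529 − 528 = 1.
  The first convergent with p² − 33·q² = 1 gives the fundamental solution (x₁, y₁) = (23, 4).
Step 2: Apply the recurrence (x_{n+1}, y_{n+1}) = (x₁x_n + 33y₁y_n, x₁y_n + y₁x_n) repeatedly.
  From (x_1, y_1) = (23, 4): x_2 = 23·23 + 33·4·4 = 1057; y_2 = 23·4 + 4·23 = 184.
  From (x_2, y_2) = (1057, 184): x_3 = 23·1057 + 33·4·184 = 48599; y_3 = 23·184 + 4·1057 = 8460.
  From (x_3, y_3) = (48599, 8460): x_4 = 23·48599 + 33·4·8460 = 2234497; y_4 = 23·8460 + 4·48599 = 388976.
  From (x_4, y_4) = (2234497, 388976): x_5 = 23·2234497 + 33·4·388976 = 102738263; y_5 = 23·388976 + 4·2234497 = 17884436.
  From (x_5, y_5) = (102738263, 17884436): x_6 = 23·102738263 + 33·4·17884436 = 4723725601; y_6 = 23·17884436 + 4·102738263 = 822295080.
Step 3: Verify x_6² - 33·y_6² = 22313583553542811201 - 22313583553542811200 = 1 (should be 1). ✓

(x_1, y_1) = (23, 4); (x_6, y_6) = (4723725601, 822295080).


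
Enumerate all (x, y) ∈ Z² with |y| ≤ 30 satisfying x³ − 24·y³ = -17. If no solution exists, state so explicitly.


The equation is x³ - 24y³ = -17. For fixed y, x³ = 24·y³ − 17, so a solution requires the RHS to be a perfect cube.
Strategy: iterate y from -30 to 30, compute RHS = 24·y³ − 17, and check whether it is a (positive or negative) perfect cube.
Check small values of y:
  y = 0: RHS = -17 is not a perfect cube.
  y = 1: RHS = 7 is not a perfect cube.
  y = -1: RHS = -41 is not a perfect cube.
  y = 2: RHS = 175 is not a perfect cube.
  y = -2: RHS = -209 is not a perfect cube.
  y = 3: RHS = 631 is not a perfect cube.
  y = -3: RHS = -665 is not a perfect cube.
Continuing the search up to |y| = 30 finds no solutions either.
No (x, y) in the scanned range satisfies the equation.

No integer solutions with |y| ≤ 30.


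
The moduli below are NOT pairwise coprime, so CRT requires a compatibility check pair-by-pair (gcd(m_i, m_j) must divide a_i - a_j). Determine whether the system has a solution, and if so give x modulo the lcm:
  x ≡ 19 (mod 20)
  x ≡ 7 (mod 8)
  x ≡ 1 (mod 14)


Moduli 20, 8, 14 are not pairwise coprime, so CRT works modulo lcm(m_i) when all pairwise compatibility conditions hold.
Pairwise compatibility: gcd(m_i, m_j) must divide a_i - a_j for every pair.
Merge one congruence at a time:
  Start: x ≡ 19 (mod 20).
  Combine with x ≡ 7 (mod 8): gcd(20, 8) = 4; 7 - 19 = -12, which IS divisible by 4, so compatible.
    Write x = 19 + 20·t and substitute into x ≡ 7 (mod 8): 20·t ≡ 7 − 19 = -12 (mod 8).
    Divide the congruence (and modulus) by g = 4: 5·t ≡ -3 (mod 2).
    Reduce coefficients mod 2: 1·t ≡ 1 (mod 2).
    So t ≡ 1 (mod 2).
    Then x = 19 + 20·1 = 39, valid modulo lcm(20, 8) = 40: x ≡ 39 (mod 40).
  Combine with x ≡ 1 (mod 14): gcd(40, 14) = 2; 1 - 39 = -38, which IS divisible by 2, so compatible.
    Write x = 39 + 40·t and substitute into x ≡ 1 (mod 14): 40·t ≡ 1 − 39 = -38 (mod 14).
    Divide the congruence (and modulus) by g = 2: 20·t ≡ -19 (mod 7).
    Reduce coefficients mod 7: 6·t ≡ 2 (mod 7).
    The inverse of 6 mod 7 is 6 (since 6·6 = 36 = 5·7 + 1), so t ≡ 6·2 = 12 ≡ 5 (mod 7).
    Then x = 39 + 40·5 = 239, valid modulo lcm(40, 14) = 280: x ≡ 239 (mod 280).
Verify: 239 mod 20 = 19, 239 mod 8 = 7, 239 mod 14 = 1.

x ≡ 239 (mod 280).


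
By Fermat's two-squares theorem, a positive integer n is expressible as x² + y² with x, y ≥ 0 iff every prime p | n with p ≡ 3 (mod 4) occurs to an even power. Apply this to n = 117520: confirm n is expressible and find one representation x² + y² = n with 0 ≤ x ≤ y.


Step 1: Factor n = 117520 = 2^4 · 5 · 13 · 113.
Step 2: Check the mod-4 condition on each prime factor: 2 = 2 (special); 5 ≡ 1 (mod 4), exponent 1; 13 ≡ 1 (mod 4), exponent 1; 113 ≡ 1 (mod 4), exponent 1.
All primes ≡ 3 (mod 4) appear to even exponent (or don't appear), so by the two-squares theorem n IS expressible as a sum of two squares.
Step 3: Build a representation. Group n = k² · m with k = 4 and m = 5 · 13 · 113 = 7345 (a product of primes ≡ 1 (mod 4)); a representation of m scales to one of n via (k·x)² + (k·y)² = k²(x² + y²). Each prime p ≡ 1 (mod 4) is itself a sum of two squares; find a² by testing p − a² for a perfect square:
  5: 5 − 1² = 4 = 2² ⇒ 5 = 1² + 2².
  13: 13 − 1² = 12, 13 − 2² = 9 = 3² ⇒ 13 = 2² + 3².
  113: 113 − 1² = 112, 113 − 2² = 109, 113 − 3² = 104, 113 − 4² = 97, 113 − 5² = 88, 113 − 6² = 77, 113 − 7² = 64 = 8² ⇒ 113 = 7² + 8².
  Combine using the Brahmagupta–Fibonacci identity (a² + b²)(c² + d²) = (ac − bd)² + (ad + bc)² = (ac + bd)² + (ad − bc)²:
  5 · 13 = 65: from (1² + 2²)(2² + 3²), take (1·2 − 2·3, 1·3 + 2·2) = (2 − 6, 3 + 4) = (-4, 7); dropping signs (only squares matter) gives (4, 7); check 4² + 7² = 16 + 49 = 65 ✓.
  65 · 113 = 7345: from (4² + 7²)(7² + 8²), take (4·7 − 7·8, 4·8 + 7·7) = (28 − 56, 32 + 49) = (-28, 81); dropping signs (only squares matter) gives (28, 81); check 28² + 81² = 784 + 6561 = 7345 ✓.
  Scale by k = 4: (4·28, 4·81) = (112, 324).
Step 4: Order so x ≤ y and verify: 112² + 324² = 12544 + 104976 = 117520 = n. ✓

n = 117520 = 112² + 324² (one valid representation with x ≤ y).


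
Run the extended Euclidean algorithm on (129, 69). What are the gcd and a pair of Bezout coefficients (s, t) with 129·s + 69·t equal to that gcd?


Euclidean algorithm on (129, 69) — divide until remainder is 0:
  129 = 1 · 69 + 60
  69 = 1 · 60 + 9
  60 = 6 · 9 + 6
  9 = 1 · 6 + 3
  6 = 2 · 3 + 0
gcd(129, 69) = 3.
Track Bezout coefficients alongside the remainders: start with r₀ = 129 = a·1 + b·0 (s = 1, t = 0) and r₁ = 69 = a·0 + b·1 (s = 0, t = 1); each new remainder r_{k+1} = r_{k-1} − q_k·r_k inherits s_{k+1} = s_{k-1} − q_k·s_k, t_{k+1} = t_{k-1} − q_k·t_k, so r_k = a·s_k + b·t_k at every step:
  q = 1: r = 60, s = 1 − 1·0 = 1, t = 0 − 1·1 = -1  (check: 129·1 + 69·(-1) = 60)
  q = 1: r = 9, s = 0 − 1·1 = -1, t = 1 − 1·(-1) = 2  (check: 129·(-1) + 69·2 = 9)
  q = 6: r = 6, s = 1 − 6·(-1) = 7, t = -1 − 6·2 = -13  (check: 129·7 + 69·(-13) = 6)
  q = 1: r = 3, s = -1 − 1·7 = -8, t = 2 − 1·(-13) = 15  (check: 129·(-8) + 69·15 = 3)
The row with r = 3 (the gcd) gives the Bezout coefficients s = -8, t = 15.
Result: 129 · (-8) + 69 · (15) = 3.

gcd(129, 69) = 3; s = -8, t = 15 (check: 129·(-8) + 69·15 = 3).


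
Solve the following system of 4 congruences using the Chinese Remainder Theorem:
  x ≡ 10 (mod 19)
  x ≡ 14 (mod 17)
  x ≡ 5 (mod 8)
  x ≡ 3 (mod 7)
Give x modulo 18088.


Product of moduli M = 19 · 17 · 8 · 7 = 18088.
Merge one congruence at a time:
  Start: x ≡ 10 (mod 19).
  Combine with x ≡ 14 (mod 17); new modulus lcm = 323.
    Write x = 10 + 19·t and substitute into x ≡ 14 (mod 17): 19·t ≡ 14 − 10 = 4 (mod 17).
    Reduce coefficients mod 17: 2·t ≡ 4 (mod 17).
    The inverse of 2 mod 17 is 9 (since 2·9 = 18 = 1·17 + 1), so t ≡ 9·4 = 36 ≡ 2 (mod 17).
    Then x = 10 + 19·2 = 48, valid modulo lcm(19, 17) = 323: x ≡ 48 (mod 323).
  Combine with x ≡ 5 (mod 8); new modulus lcm = 2584.
    Write x = 48 + 323·t and substitute into x ≡ 5 (mod 8): 323·t ≡ 5 − 48 = -43 (mod 8).
    Reduce coefficients mod 8: 3·t ≡ 5 (mod 8).
    The inverse of 3 mod 8 is 3 (since 3·3 = 9 = 1·8 + 1), so t ≡ 3·5 = 15 ≡ 7 (mod 8).
    Then x = 48 + 323·7 = 2309, valid modulo lcm(323, 8) = 2584: x ≡ 2309 (mod 2584).
  Combine with x ≡ 3 (mod 7); new modulus lcm = 18088.
    Write x = 2309 + 2584·t and substitute into x ≡ 3 (mod 7): 2584·t ≡ 3 − 2309 = -2306 (mod 7).
    Reduce coefficients mod 7: 1·t ≡ 4 (mod 7).
    So t ≡ 4 (mod 7).
    Then x = 2309 + 2584·4 = 12645, valid modulo lcm(2584, 7) = 18088: x ≡ 12645 (mod 18088).
Verify against each original: 12645 mod 19 = 10, 12645 mod 17 = 14, 12645 mod 8 = 5, 12645 mod 7 = 3.

x ≡ 12645 (mod 18088).


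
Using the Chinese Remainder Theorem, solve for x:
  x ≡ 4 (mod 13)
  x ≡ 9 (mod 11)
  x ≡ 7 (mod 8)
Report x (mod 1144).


Moduli 13, 11, 8 are pairwise coprime; by CRT there is a unique solution modulo M = 13 · 11 · 8 = 1144.
Solve pairwise, accumulating the modulus:
  Start with x ≡ 4 (mod 13).
  Combine with x ≡ 9 (mod 11): since gcd(13, 11) = 1, we get a unique residue mod 143.
    Write x = 4 + 13·t and substitute into x ≡ 9 (mod 11): 13·t ≡ 9 − 4 = 5 (mod 11).
    Reduce coefficients mod 11: 2·t ≡ 5 (mod 11).
    The inverse of 2 mod 11 is 6 (since 2·6 = 12 = 1·11 + 1), so t ≡ 6·5 = 30 ≡ 8 (mod 11).
    Then x = 4 + 13·8 = 108, valid modulo lcm(13, 11) = 143: x ≡ 108 (mod 143).
  Combine with x ≡ 7 (mod 8): since gcd(143, 8) = 1, we get a unique residue mod 1144.
    Write x = 108 + 143·t and substitute into x ≡ 7 (mod 8): 143·t ≡ 7 − 108 = -101 (mod 8).
    Reduce coefficients mod 8: 7·t ≡ 3 (mod 8).
    The inverse of 7 mod 8 is 7 (since 7·7 = 49 = 6·8 + 1), so t ≡ 7·3 = 21 ≡ 5 (mod 8).
    Then x = 108 + 143·5 = 823, valid modulo lcm(143, 8) = 1144: x ≡ 823 (mod 1144).
Verify: 823 mod 13 = 4 ✓, 823 mod 11 = 9 ✓, 823 mod 8 = 7 ✓.

x ≡ 823 (mod 1144).


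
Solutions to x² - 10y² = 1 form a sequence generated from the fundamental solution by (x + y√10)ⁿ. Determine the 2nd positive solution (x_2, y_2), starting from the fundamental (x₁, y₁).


Step 1: Find the fundamental solution (x₁, y₁) of x² - 10y² = 1.
  Expand √10 as a continued fraction. a₀ = ⌊√10⌋ = 3; iterate m_{k+1} = d_k·a_k − m_k, d_{k+1} = (10 − m_{k+1}²)/d_k, a_{k+1} = ⌊(a₀ + m_{k+1})/d_{k+1}⌋ (starting m₀ = 0, d₀ = 1), with convergents p_k = a_k·p_{k-1} + p_{k-2}, q_k = a_k·q_{k-1} + q_{k-2} (p₋₁ = 1, q₋₁ = 0):
  k = 0: a₀ = 3; p₀/q₀ = 3/1; p₀² − 10·q₀² = 9 − 10 = -1.
  k = 1: m = 3, d = 1, a = ⌊(3 + 3)/1⌋ = 6; p/q = (6·3 + 1)/(6·1 + 0) = 19/6; p² − 10·q² = 361 − 360 = 1.
  The first convergent with p² − 10·q² = 1 gives the fundamental solution (x₁, y₁) = (19, 6).
Step 2: Apply the recurrence (x_{n+1}, y_{n+1}) = (x₁x_n + 10y₁y_n, x₁y_n + y₁x_n) repeatedly.
  From (x_1, y_1) = (19, 6): x_2 = 19·19 + 10·6·6 = 721; y_2 = 19·6 + 6·19 = 228.
Step 3: Verify x_2² - 10·y_2² = 519841 - 519840 = 1 (should be 1). ✓

(x_1, y_1) = (19, 6); (x_2, y_2) = (721, 228).


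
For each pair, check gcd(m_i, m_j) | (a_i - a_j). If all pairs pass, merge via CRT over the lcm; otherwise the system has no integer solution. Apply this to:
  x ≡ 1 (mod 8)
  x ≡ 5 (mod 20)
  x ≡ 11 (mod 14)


Moduli 8, 20, 14 are not pairwise coprime, so CRT works modulo lcm(m_i) when all pairwise compatibility conditions hold.
Pairwise compatibility: gcd(m_i, m_j) must divide a_i - a_j for every pair.
Merge one congruence at a time:
  Start: x ≡ 1 (mod 8).
  Combine with x ≡ 5 (mod 20): gcd(8, 20) = 4; 5 - 1 = 4, which IS divisible by 4, so compatible.
    Write x = 1 + 8·t and substitute into x ≡ 5 (mod 20): 8·t ≡ 5 − 1 = 4 (mod 20).
    Divide the congruence (and modulus) by g = 4: 2·t ≡ 1 (mod 5).
    The inverse of 2 mod 5 is 3 (since 2·3 = 6 = 1·5 + 1), so t ≡ 3·1 = 3 ≡ 3 (mod 5).
    Then x = 1 + 8·3 = 25, valid modulo lcm(8, 20) = 40: x ≡ 25 (mod 40).
  Combine with x ≡ 11 (mod 14): gcd(40, 14) = 2; 11 - 25 = -14, which IS divisible by 2, so compatible.
    Write x = 25 + 40·t and substitute into x ≡ 11 (mod 14): 40·t ≡ 11 − 25 = -14 (mod 14).
    Divide the congruence (and modulus) by g = 2: 20·t ≡ -7 (mod 7).
    Reduce coefficients mod 7: 6·t ≡ 0 (mod 7).
    The inverse of 6 mod 7 is 6 (since 6·6 = 36 = 5·7 + 1), so t ≡ 6·0 = 0 ≡ 0 (mod 7).
    Then x = 25 + 40·0 = 25, valid modulo lcm(40, 14) = 280: x ≡ 25 (mod 280).
Verify: 25 mod 8 = 1, 25 mod 20 = 5, 25 mod 14 = 11.

x ≡ 25 (mod 280).


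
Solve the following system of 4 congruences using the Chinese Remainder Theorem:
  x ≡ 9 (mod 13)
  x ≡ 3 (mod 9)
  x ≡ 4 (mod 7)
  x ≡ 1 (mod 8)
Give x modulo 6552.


Product of moduli M = 13 · 9 · 7 · 8 = 6552.
Merge one congruence at a time:
  Start: x ≡ 9 (mod 13).
  Combine with x ≡ 3 (mod 9); new modulus lcm = 117.
    Write x = 9 + 13·t and substitute into x ≡ 3 (mod 9): 13·t ≡ 3 − 9 = -6 (mod 9).
    Reduce coefficients mod 9: 4·t ≡ 3 (mod 9).
    The inverse of 4 mod 9 is 7 (since 4·7 = 28 = 3·9 + 1), so t ≡ 7·3 = 21 ≡ 3 (mod 9).
    Then x = 9 + 13·3 = 48, valid modulo lcm(13, 9) = 117: x ≡ 48 (mod 117).
  Combine with x ≡ 4 (mod 7); new modulus lcm = 819.
    Write x = 48 + 117·t and substitute into x ≡ 4 (mod 7): 117·t ≡ 4 − 48 = -44 (mod 7).
    Reduce coefficients mod 7: 5·t ≡ 5 (mod 7).
    The inverse of 5 mod 7 is 3 (since 5·3 = 15 = 2·7 + 1), so t ≡ 3·5 = 15 ≡ 1 (mod 7).
    Then x = 48 + 117·1 = 165, valid modulo lcm(117, 7) = 819: x ≡ 165 (mod 819).
  Combine with x ≡ 1 (mod 8); new modulus lcm = 6552.
    Write x = 165 + 819·t and substitute into x ≡ 1 (mod 8): 819·t ≡ 1 − 165 = -164 (mod 8).
    Reduce coefficients mod 8: 3·t ≡ 4 (mod 8).
    The inverse of 3 mod 8 is 3 (since 3·3 = 9 = 1·8 + 1), so t ≡ 3·4 = 12 ≡ 4 (mod 8).
    Then x = 165 + 819·4 = 3441, valid modulo lcm(819, 8) = 6552: x ≡ 3441 (mod 6552).
Verify against each original: 3441 mod 13 = 9, 3441 mod 9 = 3, 3441 mod 7 = 4, 3441 mod 8 = 1.

x ≡ 3441 (mod 6552).


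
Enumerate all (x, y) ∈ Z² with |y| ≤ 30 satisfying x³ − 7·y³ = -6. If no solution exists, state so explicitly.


The equation is x³ - 7y³ = -6. For fixed y, x³ = 7·y³ − 6, so a solution requires the RHS to be a perfect cube.
Strategy: iterate y from -30 to 30, compute RHS = 7·y³ − 6, and check whether it is a (positive or negative) perfect cube.
Check small values of y:
  y = 0: RHS = -6 is not a perfect cube.
  y = 1: RHS = 1 = (1)³ ⇒ x = 1 works.
  y = -1: RHS = -13 is not a perfect cube.
  y = 2: RHS = 50 is not a perfect cube.
  y = -2: RHS = -62 is not a perfect cube.
  y = 3: RHS = 183 is not a perfect cube.
  y = -3: RHS = -195 is not a perfect cube.
Continuing the search up to |y| = 30 finds no further solutions beyond those listed.
Collected solutions: (1, 1).

Solutions (with |y| ≤ 30): (1, 1).


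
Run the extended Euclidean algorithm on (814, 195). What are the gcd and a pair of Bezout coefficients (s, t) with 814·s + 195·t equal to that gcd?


Euclidean algorithm on (814, 195) — divide until remainder is 0:
  814 = 4 · 195 + 34
  195 = 5 · 34 + 25
  34 = 1 · 25 + 9
  25 = 2 · 9 + 7
  9 = 1 · 7 + 2
  7 = 3 · 2 + 1
  2 = 2 · 1 + 0
gcd(814, 195) = 1.
Track Bezout coefficients alongside the remainders: start with r₀ = 814 = a·1 + b·0 (s = 1, t = 0) and r₁ = 195 = a·0 + b·1 (s = 0, t = 1); each new remainder r_{k+1} = r_{k-1} − q_k·r_k inherits s_{k+1} = s_{k-1} − q_k·s_k, t_{k+1} = t_{k-1} − q_k·t_k, so r_k = a·s_k + b·t_k at every step:
  q = 4: r = 34, s = 1 − 4·0 = 1, t = 0 − 4·1 = -4  (check: 814·1 + 195·(-4) = 34)
  q = 5: r = 25, s = 0 − 5·1 = -5, t = 1 − 5·(-4) = 21  (check: 814·(-5) + 195·21 = 25)
  q = 1: r = 9, s = 1 − 1·(-5) = 6, t = -4 − 1·21 = -25  (check: 814·6 + 195·(-25) = 9)
  q = 2: r = 7, s = -5 − 2·6 = -17, t = 21 − 2·(-25) = 71  (check: 814·(-17) + 195·71 = 7)
  q = 1: r = 2, s = 6 − 1·(-17) = 23, t = -25 − 1·71 = -96  (check: 814·23 + 195·(-96) = 2)
  q = 3: r = 1, s = -17 − 3·23 = -86, t = 71 − 3·(-96) = 359  (check: 814·(-86) + 195·359 = 1)
The row with r = 1 (the gcd) gives the Bezout coefficients s = -86, t = 359.
Result: 814 · (-86) + 195 · (359) = 1.

gcd(814, 195) = 1; s = -86, t = 359 (check: 814·(-86) + 195·359 = 1).
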